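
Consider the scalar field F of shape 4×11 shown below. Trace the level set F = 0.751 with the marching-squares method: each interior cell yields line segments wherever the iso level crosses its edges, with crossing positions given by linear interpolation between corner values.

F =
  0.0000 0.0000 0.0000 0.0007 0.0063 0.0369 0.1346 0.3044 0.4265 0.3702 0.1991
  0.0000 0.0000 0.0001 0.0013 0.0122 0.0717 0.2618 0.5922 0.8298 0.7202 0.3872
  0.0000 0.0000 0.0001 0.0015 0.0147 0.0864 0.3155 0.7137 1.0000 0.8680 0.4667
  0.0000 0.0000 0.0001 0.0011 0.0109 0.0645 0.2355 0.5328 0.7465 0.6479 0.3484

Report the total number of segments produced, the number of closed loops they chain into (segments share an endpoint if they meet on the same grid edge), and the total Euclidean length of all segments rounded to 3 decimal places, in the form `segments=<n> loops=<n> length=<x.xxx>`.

segments=8 loops=1 length=6.474

cell (0,7): code 0100 → (0.805,8.000)–(1.000,7.668)
cell (0,8): code 1000 → (1.000,8.719)–(0.805,8.000)
cell (1,7): code 0110 → (1.000,7.668)–(2.000,7.130)
cell (1,8): code 1101 → (1.208,9.000)–(1.000,8.719)
cell (1,9): code 1000 → (2.000,9.292)–(1.208,9.000)
cell (2,7): code 0010 → (2.000,7.130)–(2.982,8.000)
cell (2,8): code 0011 → (2.982,8.000)–(2.532,9.000)
cell (2,9): code 0001 → (2.532,9.000)–(2.000,9.292)
total: 8 segments, chained into 1 closed loop(s), length Σ = 6.474094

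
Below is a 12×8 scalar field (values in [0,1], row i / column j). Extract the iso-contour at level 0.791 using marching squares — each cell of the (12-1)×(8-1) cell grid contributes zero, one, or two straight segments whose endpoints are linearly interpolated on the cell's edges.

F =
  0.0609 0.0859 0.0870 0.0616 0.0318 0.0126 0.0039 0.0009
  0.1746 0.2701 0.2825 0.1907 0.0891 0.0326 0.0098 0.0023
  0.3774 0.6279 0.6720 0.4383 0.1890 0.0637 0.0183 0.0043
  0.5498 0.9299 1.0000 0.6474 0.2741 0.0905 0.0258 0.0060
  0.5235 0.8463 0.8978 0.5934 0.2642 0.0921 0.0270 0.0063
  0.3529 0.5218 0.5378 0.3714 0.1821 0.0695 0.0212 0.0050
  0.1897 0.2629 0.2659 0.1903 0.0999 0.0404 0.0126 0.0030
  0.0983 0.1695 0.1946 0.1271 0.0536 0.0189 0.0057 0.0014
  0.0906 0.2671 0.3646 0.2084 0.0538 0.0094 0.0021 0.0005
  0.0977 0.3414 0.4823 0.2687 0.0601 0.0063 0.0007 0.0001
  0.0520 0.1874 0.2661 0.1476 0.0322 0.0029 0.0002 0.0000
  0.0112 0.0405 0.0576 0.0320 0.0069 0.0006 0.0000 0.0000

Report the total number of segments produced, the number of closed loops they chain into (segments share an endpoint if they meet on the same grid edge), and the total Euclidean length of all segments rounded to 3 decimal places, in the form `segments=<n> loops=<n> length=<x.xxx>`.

cell (2,0): code 0100 → (2.540,1.000)–(3.000,0.635)
cell (2,1): code 1100 → (2.363,2.000)–(2.540,1.000)
cell (2,2): code 1000 → (3.000,2.593)–(2.363,2.000)
cell (3,0): code 0110 → (3.000,0.635)–(4.000,0.829)
cell (3,2): code 1001 → (4.000,2.351)–(3.000,2.593)
cell (4,0): code 0010 → (4.000,0.829)–(4.170,1.000)
cell (4,1): code 0011 → (4.170,1.000)–(4.297,2.000)
cell (4,2): code 0001 → (4.297,2.000)–(4.000,2.351)
total: 8 segments, chained into 1 closed loop(s), length Σ = 6.229836

segments=8 loops=1 length=6.230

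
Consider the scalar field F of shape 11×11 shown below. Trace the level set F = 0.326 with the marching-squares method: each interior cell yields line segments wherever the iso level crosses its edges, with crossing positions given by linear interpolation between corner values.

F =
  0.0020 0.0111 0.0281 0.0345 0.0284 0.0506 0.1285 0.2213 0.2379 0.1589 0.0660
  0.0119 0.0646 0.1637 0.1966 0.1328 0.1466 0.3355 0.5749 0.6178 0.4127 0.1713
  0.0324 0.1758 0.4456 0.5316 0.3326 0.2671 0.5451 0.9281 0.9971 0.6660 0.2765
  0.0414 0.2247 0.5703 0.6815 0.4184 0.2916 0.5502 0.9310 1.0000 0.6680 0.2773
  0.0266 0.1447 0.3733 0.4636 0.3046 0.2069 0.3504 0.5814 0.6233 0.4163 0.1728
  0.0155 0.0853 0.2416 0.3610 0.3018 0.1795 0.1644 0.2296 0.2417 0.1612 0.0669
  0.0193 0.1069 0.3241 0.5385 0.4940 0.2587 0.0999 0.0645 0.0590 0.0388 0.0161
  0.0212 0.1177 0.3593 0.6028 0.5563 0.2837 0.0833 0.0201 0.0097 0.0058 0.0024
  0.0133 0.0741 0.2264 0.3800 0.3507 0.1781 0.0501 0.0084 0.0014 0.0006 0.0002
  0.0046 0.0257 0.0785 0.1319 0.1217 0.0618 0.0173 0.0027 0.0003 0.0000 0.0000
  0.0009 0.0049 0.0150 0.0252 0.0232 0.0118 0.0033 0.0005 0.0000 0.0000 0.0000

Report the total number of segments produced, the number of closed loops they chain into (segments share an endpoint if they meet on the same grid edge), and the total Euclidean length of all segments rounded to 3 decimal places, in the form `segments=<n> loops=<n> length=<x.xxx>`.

segments=40 loops=2 length=33.385

cell (0,5): code 0100 → (0.954,6.000)–(1.000,5.950)
cell (0,6): code 1100 → (0.296,7.000)–(0.954,6.000)
cell (0,7): code 1100 → (0.232,8.000)–(0.296,7.000)
cell (0,8): code 1100 → (0.658,9.000)–(0.232,8.000)
cell (0,9): code 1000 → (1.000,9.359)–(0.658,9.000)
cell (1,1): code 0100 → (1.576,2.000)–(2.000,1.557)
cell (1,2): code 1100 → (1.386,3.000)–(1.576,2.000)
cell (1,3): code 1100 → (1.967,4.000)–(1.386,3.000)
cell (1,4): code 1000 → (2.000,4.101)–(1.967,4.000)
cell (1,5): code 0110 → (1.000,5.950)–(2.000,5.212)
cell (1,9): code 1001 → (2.000,9.873)–(1.000,9.359)
cell (2,1): code 0110 → (2.000,1.557)–(3.000,1.293)
cell (2,4): code 1001 → (3.000,4.729)–(2.000,4.101)
cell (2,5): code 0110 → (2.000,5.212)–(3.000,5.133)
cell (2,9): code 1001 → (3.000,9.875)–(2.000,9.873)
cell (3,1): code 0110 → (3.000,1.293)–(4.000,1.793)
cell (3,3): code 1011 → (4.000,3.865)–(3.812,4.000)
cell (3,4): code 0001 → (3.812,4.000)–(3.000,4.729)
cell (3,5): code 0110 → (3.000,5.133)–(4.000,5.830)
cell (3,9): code 1001 → (4.000,9.371)–(3.000,9.875)
cell (4,1): code 0010 → (4.000,1.793)–(4.359,2.000)
cell (4,2): code 0111 → (4.359,2.000)–(5.000,2.707)
cell (4,3): code 1001 → (5.000,3.591)–(4.000,3.865)
cell (4,5): code 0010 → (4.000,5.830)–(4.131,6.000)
cell (4,6): code 0011 → (4.131,6.000)–(4.726,7.000)
cell (4,7): code 0011 → (4.726,7.000)–(4.779,8.000)
cell (4,8): code 0011 → (4.779,8.000)–(4.354,9.000)
cell (4,9): code 0001 → (4.354,9.000)–(4.000,9.371)
cell (5,2): code 0110 → (5.000,2.707)–(6.000,2.009)
cell (5,3): code 1101 → (5.126,4.000)–(5.000,3.591)
cell (5,4): code 1000 → (6.000,4.714)–(5.126,4.000)
cell (6,1): code 0100 → (6.054,2.000)–(7.000,1.862)
cell (6,2): code 1110 → (6.000,2.009)–(6.054,2.000)
cell (6,4): code 1001 → (7.000,4.845)–(6.000,4.714)
cell (7,1): code 0010 → (7.000,1.862)–(7.251,2.000)
cell (7,2): code 0111 → (7.251,2.000)–(8.000,2.648)
cell (7,4): code 1001 → (8.000,4.143)–(7.000,4.845)
cell (8,2): code 0010 → (8.000,2.648)–(8.218,3.000)
cell (8,3): code 0011 → (8.218,3.000)–(8.108,4.000)
cell (8,4): code 0001 → (8.108,4.000)–(8.000,4.143)
total: 40 segments, chained into 2 closed loop(s), length Σ = 33.385074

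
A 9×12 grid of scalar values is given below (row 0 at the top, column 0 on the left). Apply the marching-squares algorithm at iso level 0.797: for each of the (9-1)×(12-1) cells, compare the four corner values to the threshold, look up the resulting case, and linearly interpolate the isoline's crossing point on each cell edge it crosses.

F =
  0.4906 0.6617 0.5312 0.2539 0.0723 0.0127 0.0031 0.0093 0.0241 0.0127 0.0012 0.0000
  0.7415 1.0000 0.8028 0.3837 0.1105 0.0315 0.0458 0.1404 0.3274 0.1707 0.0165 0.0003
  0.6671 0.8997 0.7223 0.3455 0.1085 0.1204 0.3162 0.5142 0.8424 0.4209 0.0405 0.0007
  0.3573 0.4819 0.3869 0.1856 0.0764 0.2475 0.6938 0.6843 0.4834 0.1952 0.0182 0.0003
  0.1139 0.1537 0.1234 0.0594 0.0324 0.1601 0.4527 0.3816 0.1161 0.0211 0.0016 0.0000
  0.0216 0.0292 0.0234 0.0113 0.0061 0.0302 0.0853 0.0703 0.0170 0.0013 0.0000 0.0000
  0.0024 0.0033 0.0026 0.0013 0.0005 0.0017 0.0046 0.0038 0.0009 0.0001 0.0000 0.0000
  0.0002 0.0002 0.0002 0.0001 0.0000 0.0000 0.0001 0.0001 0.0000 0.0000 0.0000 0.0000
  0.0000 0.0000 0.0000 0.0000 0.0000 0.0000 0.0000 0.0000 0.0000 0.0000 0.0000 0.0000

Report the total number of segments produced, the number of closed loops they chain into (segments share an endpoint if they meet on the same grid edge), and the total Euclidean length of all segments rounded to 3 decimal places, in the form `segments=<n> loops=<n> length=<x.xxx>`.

cell (0,0): code 0100 → (0.400,1.000)–(1.000,0.215)
cell (0,1): code 1100 → (0.979,2.000)–(0.400,1.000)
cell (0,2): code 1000 → (1.000,2.014)–(0.979,2.000)
cell (1,0): code 0110 → (1.000,0.215)–(2.000,0.558)
cell (1,1): code 1011 → (2.000,1.579)–(1.072,2.000)
cell (1,2): code 0001 → (1.072,2.000)–(1.000,2.014)
cell (1,7): code 0100 → (1.912,8.000)–(2.000,7.862)
cell (1,8): code 1000 → (2.000,8.108)–(1.912,8.000)
cell (2,0): code 0010 → (2.000,0.558)–(2.246,1.000)
cell (2,1): code 0001 → (2.246,1.000)–(2.000,1.579)
cell (2,7): code 0010 → (2.000,7.862)–(2.126,8.000)
cell (2,8): code 0001 → (2.126,8.000)–(2.000,8.108)
total: 12 segments, chained into 2 closed loop(s), length Σ = 6.110012

segments=12 loops=2 length=6.110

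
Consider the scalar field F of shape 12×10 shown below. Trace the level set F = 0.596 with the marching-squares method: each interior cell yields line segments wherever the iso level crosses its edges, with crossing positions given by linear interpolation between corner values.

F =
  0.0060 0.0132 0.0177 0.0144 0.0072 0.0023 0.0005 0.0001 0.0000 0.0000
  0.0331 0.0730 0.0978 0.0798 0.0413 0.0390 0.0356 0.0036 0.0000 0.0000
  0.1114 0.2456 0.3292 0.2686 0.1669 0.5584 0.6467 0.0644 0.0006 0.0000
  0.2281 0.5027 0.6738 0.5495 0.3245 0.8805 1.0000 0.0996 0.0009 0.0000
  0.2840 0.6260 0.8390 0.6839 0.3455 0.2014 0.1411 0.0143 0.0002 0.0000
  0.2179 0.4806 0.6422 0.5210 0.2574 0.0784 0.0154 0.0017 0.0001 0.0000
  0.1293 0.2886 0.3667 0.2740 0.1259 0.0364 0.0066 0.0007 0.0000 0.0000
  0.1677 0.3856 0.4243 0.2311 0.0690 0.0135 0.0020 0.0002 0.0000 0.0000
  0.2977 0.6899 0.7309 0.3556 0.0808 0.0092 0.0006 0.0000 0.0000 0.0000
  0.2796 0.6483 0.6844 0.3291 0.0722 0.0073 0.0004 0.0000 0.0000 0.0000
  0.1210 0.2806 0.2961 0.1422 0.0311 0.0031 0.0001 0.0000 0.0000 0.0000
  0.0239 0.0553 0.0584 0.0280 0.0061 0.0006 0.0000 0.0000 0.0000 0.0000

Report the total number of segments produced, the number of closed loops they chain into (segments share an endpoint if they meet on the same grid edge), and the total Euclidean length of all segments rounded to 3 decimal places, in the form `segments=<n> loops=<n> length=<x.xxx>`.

segments=28 loops=3 length=18.046

cell (1,5): code 0100 → (1.917,6.000)–(2.000,5.426)
cell (1,6): code 1000 → (2.000,6.087)–(1.917,6.000)
cell (2,1): code 0100 → (2.774,2.000)–(3.000,1.545)
cell (2,2): code 1000 → (3.000,2.626)–(2.774,2.000)
cell (2,4): code 0100 → (2.117,5.000)–(3.000,4.488)
cell (2,5): code 1110 → (2.000,5.426)–(2.117,5.000)
cell (2,6): code 1001 → (3.000,6.449)–(2.000,6.087)
cell (3,0): code 0100 → (3.757,1.000)–(4.000,0.912)
cell (3,1): code 1110 → (3.000,1.545)–(3.757,1.000)
cell (3,2): code 1101 → (3.346,3.000)–(3.000,2.626)
cell (3,3): code 1000 → (4.000,3.260)–(3.346,3.000)
cell (3,4): code 0010 → (3.000,4.488)–(3.419,5.000)
cell (3,5): code 0011 → (3.419,5.000)–(3.470,6.000)
cell (3,6): code 0001 → (3.470,6.000)–(3.000,6.449)
cell (4,0): code 0010 → (4.000,0.912)–(4.206,1.000)
cell (4,1): code 0111 → (4.206,1.000)–(5.000,1.714)
cell (4,2): code 1011 → (5.000,2.381)–(4.540,3.000)
cell (4,3): code 0001 → (4.540,3.000)–(4.000,3.260)
cell (5,1): code 0010 → (5.000,1.714)–(5.168,2.000)
cell (5,2): code 0001 → (5.168,2.000)–(5.000,2.381)
cell (7,0): code 0100 → (7.691,1.000)–(8.000,0.761)
cell (7,1): code 1100 → (7.560,2.000)–(7.691,1.000)
cell (7,2): code 1000 → (8.000,2.359)–(7.560,2.000)
cell (8,0): code 0110 → (8.000,0.761)–(9.000,0.858)
cell (8,2): code 1001 → (9.000,2.249)–(8.000,2.359)
cell (9,0): code 0010 → (9.000,0.858)–(9.142,1.000)
cell (9,1): code 0011 → (9.142,1.000)–(9.228,2.000)
cell (9,2): code 0001 → (9.228,2.000)–(9.000,2.249)
total: 28 segments, chained into 3 closed loop(s), length Σ = 18.046255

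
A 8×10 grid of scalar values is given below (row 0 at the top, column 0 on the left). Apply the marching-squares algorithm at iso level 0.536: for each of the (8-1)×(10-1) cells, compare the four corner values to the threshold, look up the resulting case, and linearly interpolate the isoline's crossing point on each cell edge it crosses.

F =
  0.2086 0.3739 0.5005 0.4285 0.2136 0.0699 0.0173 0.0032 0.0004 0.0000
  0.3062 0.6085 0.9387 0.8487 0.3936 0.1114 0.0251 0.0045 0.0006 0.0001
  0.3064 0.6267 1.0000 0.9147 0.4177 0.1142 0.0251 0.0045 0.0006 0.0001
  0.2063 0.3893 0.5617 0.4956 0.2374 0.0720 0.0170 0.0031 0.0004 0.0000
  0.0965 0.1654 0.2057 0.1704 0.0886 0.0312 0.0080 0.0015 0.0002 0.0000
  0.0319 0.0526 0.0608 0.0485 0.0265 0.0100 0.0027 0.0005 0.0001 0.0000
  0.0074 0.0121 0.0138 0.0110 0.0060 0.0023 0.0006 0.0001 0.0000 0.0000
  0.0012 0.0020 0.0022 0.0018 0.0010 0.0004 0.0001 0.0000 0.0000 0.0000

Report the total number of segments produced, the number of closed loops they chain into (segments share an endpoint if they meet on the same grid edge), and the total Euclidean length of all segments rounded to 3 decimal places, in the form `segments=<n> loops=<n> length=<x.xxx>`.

segments=12 loops=1 length=9.483

cell (0,0): code 0100 → (0.691,1.000)–(1.000,0.760)
cell (0,1): code 1100 → (0.081,2.000)–(0.691,1.000)
cell (0,2): code 1100 → (0.256,3.000)–(0.081,2.000)
cell (0,3): code 1000 → (1.000,3.687)–(0.256,3.000)
cell (1,0): code 0110 → (1.000,0.760)–(2.000,0.717)
cell (1,3): code 1001 → (2.000,3.762)–(1.000,3.687)
cell (2,0): code 0010 → (2.000,0.717)–(2.382,1.000)
cell (2,1): code 0111 → (2.382,1.000)–(3.000,1.851)
cell (2,2): code 1011 → (3.000,2.389)–(2.904,3.000)
cell (2,3): code 0001 → (2.904,3.000)–(2.000,3.762)
cell (3,1): code 0010 → (3.000,1.851)–(3.072,2.000)
cell (3,2): code 0001 → (3.072,2.000)–(3.000,2.389)
total: 12 segments, chained into 1 closed loop(s), length Σ = 9.483300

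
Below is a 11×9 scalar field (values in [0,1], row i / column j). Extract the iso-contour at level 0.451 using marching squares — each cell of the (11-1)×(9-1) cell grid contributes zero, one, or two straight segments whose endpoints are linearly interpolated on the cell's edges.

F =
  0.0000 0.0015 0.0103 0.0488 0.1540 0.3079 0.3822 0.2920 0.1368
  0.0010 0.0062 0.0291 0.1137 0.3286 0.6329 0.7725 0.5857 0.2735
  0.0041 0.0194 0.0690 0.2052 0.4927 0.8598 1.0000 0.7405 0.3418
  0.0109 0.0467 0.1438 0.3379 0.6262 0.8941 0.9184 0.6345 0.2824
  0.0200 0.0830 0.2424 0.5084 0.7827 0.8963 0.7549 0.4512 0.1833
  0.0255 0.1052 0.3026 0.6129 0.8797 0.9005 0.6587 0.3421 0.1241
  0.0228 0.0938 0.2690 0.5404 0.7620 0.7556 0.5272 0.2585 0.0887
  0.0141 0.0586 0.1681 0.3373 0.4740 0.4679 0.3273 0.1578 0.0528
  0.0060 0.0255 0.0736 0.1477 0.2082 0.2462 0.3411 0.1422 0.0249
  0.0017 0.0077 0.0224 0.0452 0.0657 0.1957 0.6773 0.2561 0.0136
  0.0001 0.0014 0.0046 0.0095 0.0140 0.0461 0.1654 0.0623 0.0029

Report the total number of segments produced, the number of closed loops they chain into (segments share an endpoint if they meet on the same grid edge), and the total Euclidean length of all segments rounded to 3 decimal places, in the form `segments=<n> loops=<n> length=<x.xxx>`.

segments=28 loops=2 length=21.797

cell (0,4): code 0100 → (0.440,5.000)–(1.000,4.402)
cell (0,5): code 1100 → (0.176,6.000)–(0.440,5.000)
cell (0,6): code 1100 → (0.541,7.000)–(0.176,6.000)
cell (0,7): code 1000 → (1.000,7.431)–(0.541,7.000)
cell (1,3): code 0100 → (1.746,4.000)–(2.000,3.855)
cell (1,4): code 1110 → (1.000,4.402)–(1.746,4.000)
cell (1,7): code 1001 → (2.000,7.726)–(1.000,7.431)
cell (2,3): code 0110 → (2.000,3.855)–(3.000,3.392)
cell (2,7): code 1001 → (3.000,7.521)–(2.000,7.726)
cell (3,2): code 0100 → (3.663,3.000)–(4.000,2.784)
cell (3,3): code 1110 → (3.000,3.392)–(3.663,3.000)
cell (3,7): code 1001 → (4.000,7.001)–(3.000,7.521)
cell (4,2): code 0110 → (4.000,2.784)–(5.000,2.478)
cell (4,6): code 1011 → (5.000,6.656)–(4.002,7.000)
cell (4,7): code 0001 → (4.002,7.000)–(4.000,7.001)
cell (5,2): code 0110 → (5.000,2.478)–(6.000,2.671)
cell (5,6): code 1001 → (6.000,6.284)–(5.000,6.656)
cell (6,2): code 0010 → (6.000,2.671)–(6.440,3.000)
cell (6,3): code 0111 → (6.440,3.000)–(7.000,3.832)
cell (6,5): code 1011 → (7.000,5.120)–(6.381,6.000)
cell (6,6): code 0001 → (6.381,6.000)–(6.000,6.284)
cell (7,3): code 0010 → (7.000,3.832)–(7.087,4.000)
cell (7,4): code 0011 → (7.087,4.000)–(7.076,5.000)
cell (7,5): code 0001 → (7.076,5.000)–(7.000,5.120)
cell (8,5): code 0100 → (8.327,6.000)–(9.000,5.530)
cell (8,6): code 1000 → (9.000,6.537)–(8.327,6.000)
cell (9,5): code 0010 → (9.000,5.530)–(9.442,6.000)
cell (9,6): code 0001 → (9.442,6.000)–(9.000,6.537)
total: 28 segments, chained into 2 closed loop(s), length Σ = 21.797141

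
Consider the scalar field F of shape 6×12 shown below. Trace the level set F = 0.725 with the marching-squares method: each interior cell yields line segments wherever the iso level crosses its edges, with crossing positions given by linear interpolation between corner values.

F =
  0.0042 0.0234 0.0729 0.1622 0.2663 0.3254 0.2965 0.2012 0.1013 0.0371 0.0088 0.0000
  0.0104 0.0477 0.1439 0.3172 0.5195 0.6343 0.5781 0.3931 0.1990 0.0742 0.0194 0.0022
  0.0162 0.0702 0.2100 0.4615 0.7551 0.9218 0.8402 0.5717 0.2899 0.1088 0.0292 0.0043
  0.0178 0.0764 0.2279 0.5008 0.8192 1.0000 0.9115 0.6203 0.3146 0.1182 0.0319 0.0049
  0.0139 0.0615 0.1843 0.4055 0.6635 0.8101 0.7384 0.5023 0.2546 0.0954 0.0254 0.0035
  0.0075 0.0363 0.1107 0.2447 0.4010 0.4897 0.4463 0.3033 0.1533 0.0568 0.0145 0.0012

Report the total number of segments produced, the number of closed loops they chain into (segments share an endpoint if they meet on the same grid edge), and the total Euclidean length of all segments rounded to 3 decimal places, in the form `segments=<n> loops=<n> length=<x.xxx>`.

segments=12 loops=1 length=9.136

cell (1,3): code 0100 → (1.872,4.000)–(2.000,3.897)
cell (1,4): code 1100 → (1.315,5.000)–(1.872,4.000)
cell (1,5): code 1100 → (1.560,6.000)–(1.315,5.000)
cell (1,6): code 1000 → (2.000,6.429)–(1.560,6.000)
cell (2,3): code 0110 → (2.000,3.897)–(3.000,3.704)
cell (2,6): code 1001 → (3.000,6.640)–(2.000,6.429)
cell (3,3): code 0010 → (3.000,3.704)–(3.605,4.000)
cell (3,4): code 0111 → (3.605,4.000)–(4.000,4.420)
cell (3,6): code 1001 → (4.000,6.057)–(3.000,6.640)
cell (4,4): code 0010 → (4.000,4.420)–(4.266,5.000)
cell (4,5): code 0011 → (4.266,5.000)–(4.046,6.000)
cell (4,6): code 0001 → (4.046,6.000)–(4.000,6.057)
total: 12 segments, chained into 1 closed loop(s), length Σ = 9.135530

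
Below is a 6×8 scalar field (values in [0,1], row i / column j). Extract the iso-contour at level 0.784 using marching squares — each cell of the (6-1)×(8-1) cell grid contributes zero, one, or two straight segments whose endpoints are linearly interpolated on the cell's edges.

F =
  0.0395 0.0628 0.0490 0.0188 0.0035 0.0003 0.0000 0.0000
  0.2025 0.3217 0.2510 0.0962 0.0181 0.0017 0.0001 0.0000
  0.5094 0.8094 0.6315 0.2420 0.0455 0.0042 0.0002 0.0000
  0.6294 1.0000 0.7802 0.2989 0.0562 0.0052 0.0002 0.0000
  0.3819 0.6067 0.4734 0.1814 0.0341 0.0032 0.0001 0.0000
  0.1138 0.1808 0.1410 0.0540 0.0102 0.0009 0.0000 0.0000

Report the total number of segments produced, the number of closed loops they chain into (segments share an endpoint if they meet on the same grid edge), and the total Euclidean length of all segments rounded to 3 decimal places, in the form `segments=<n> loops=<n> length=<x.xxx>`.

segments=6 loops=1 length=4.601

cell (1,0): code 0100 → (1.948,1.000)–(2.000,0.915)
cell (1,1): code 1000 → (2.000,1.143)–(1.948,1.000)
cell (2,0): code 0110 → (2.000,0.915)–(3.000,0.417)
cell (2,1): code 1001 → (3.000,1.983)–(2.000,1.143)
cell (3,0): code 0010 → (3.000,0.417)–(3.549,1.000)
cell (3,1): code 0001 → (3.549,1.000)–(3.000,1.983)
total: 6 segments, chained into 1 closed loop(s), length Σ = 4.601131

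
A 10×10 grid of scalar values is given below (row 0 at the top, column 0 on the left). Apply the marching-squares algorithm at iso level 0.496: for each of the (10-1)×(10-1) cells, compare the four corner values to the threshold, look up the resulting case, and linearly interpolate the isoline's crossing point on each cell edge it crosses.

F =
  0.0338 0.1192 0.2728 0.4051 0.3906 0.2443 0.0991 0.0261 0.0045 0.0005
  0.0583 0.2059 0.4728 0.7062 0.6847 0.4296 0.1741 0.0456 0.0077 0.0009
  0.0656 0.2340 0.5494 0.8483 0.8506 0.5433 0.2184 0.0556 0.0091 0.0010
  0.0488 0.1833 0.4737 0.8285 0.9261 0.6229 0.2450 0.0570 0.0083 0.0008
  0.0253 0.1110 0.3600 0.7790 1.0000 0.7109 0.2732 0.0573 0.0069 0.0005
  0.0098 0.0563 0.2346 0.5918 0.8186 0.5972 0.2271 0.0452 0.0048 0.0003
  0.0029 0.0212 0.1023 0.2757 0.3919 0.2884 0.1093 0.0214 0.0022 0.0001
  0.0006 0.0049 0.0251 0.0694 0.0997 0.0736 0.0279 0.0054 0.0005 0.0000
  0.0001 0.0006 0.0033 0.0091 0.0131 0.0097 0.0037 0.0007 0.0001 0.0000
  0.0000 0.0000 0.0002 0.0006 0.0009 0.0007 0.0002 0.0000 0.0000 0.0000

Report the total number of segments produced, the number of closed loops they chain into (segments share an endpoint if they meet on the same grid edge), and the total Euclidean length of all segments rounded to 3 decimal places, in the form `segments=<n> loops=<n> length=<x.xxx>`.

segments=18 loops=1 length=14.447

cell (0,2): code 0100 → (0.302,3.000)–(1.000,2.099)
cell (0,3): code 1100 → (0.358,4.000)–(0.302,3.000)
cell (0,4): code 1000 → (1.000,4.740)–(0.358,4.000)
cell (1,1): code 0100 → (1.303,2.000)–(2.000,1.831)
cell (1,2): code 1110 → (1.000,2.099)–(1.303,2.000)
cell (1,4): code 1101 → (1.584,5.000)–(1.000,4.740)
cell (1,5): code 1000 → (2.000,5.146)–(1.584,5.000)
cell (2,1): code 0010 → (2.000,1.831)–(2.705,2.000)
cell (2,2): code 0111 → (2.705,2.000)–(3.000,2.063)
cell (2,5): code 1001 → (3.000,5.336)–(2.000,5.146)
cell (3,2): code 0110 → (3.000,2.063)–(4.000,2.325)
cell (3,5): code 1001 → (4.000,5.491)–(3.000,5.336)
cell (4,2): code 0110 → (4.000,2.325)–(5.000,2.732)
cell (4,5): code 1001 → (5.000,5.273)–(4.000,5.491)
cell (5,2): code 0010 → (5.000,2.732)–(5.303,3.000)
cell (5,3): code 0011 → (5.303,3.000)–(5.756,4.000)
cell (5,4): code 0011 → (5.756,4.000)–(5.328,5.000)
cell (5,5): code 0001 → (5.328,5.000)–(5.000,5.273)
total: 18 segments, chained into 1 closed loop(s), length Σ = 14.447120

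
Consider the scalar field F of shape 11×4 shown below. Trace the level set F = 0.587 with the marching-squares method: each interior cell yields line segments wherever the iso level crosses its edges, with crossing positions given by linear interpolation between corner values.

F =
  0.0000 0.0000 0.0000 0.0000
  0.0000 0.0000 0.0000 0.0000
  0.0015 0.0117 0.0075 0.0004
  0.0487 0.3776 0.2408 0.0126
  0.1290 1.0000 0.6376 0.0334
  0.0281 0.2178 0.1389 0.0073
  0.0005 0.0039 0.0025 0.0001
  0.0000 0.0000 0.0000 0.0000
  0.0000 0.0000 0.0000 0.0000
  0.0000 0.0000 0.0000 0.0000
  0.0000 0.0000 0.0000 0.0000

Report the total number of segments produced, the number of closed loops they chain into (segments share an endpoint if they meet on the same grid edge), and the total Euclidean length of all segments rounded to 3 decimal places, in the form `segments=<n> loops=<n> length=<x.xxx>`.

segments=6 loops=1 length=4.031

cell (3,0): code 0100 → (3.336,1.000)–(4.000,0.526)
cell (3,1): code 1100 → (3.872,2.000)–(3.336,1.000)
cell (3,2): code 1000 → (4.000,2.084)–(3.872,2.000)
cell (4,0): code 0010 → (4.000,0.526)–(4.528,1.000)
cell (4,1): code 0011 → (4.528,1.000)–(4.101,2.000)
cell (4,2): code 0001 → (4.101,2.000)–(4.000,2.084)
total: 6 segments, chained into 1 closed loop(s), length Σ = 4.031125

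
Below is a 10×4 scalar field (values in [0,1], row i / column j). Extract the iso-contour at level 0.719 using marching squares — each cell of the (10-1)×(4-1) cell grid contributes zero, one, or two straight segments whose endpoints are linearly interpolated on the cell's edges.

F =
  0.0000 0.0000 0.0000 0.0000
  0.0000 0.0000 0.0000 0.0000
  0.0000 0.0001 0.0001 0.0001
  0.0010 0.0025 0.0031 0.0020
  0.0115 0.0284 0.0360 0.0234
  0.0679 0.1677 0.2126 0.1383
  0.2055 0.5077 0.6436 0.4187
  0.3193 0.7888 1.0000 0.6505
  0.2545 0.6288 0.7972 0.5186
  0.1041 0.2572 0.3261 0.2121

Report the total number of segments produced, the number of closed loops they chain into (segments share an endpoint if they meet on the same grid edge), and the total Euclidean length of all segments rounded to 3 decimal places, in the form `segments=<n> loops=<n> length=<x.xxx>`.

cell (6,0): code 0100 → (6.752,1.000)–(7.000,0.851)
cell (6,1): code 1100 → (6.212,2.000)–(6.752,1.000)
cell (6,2): code 1000 → (7.000,2.804)–(6.212,2.000)
cell (7,0): code 0010 → (7.000,0.851)–(7.436,1.000)
cell (7,1): code 0111 → (7.436,1.000)–(8.000,1.536)
cell (7,2): code 1001 → (8.000,2.281)–(7.000,2.804)
cell (8,1): code 0010 → (8.000,1.536)–(8.166,2.000)
cell (8,2): code 0001 → (8.166,2.000)–(8.000,2.281)
total: 8 segments, chained into 1 closed loop(s), length Σ = 5.738464

segments=8 loops=1 length=5.738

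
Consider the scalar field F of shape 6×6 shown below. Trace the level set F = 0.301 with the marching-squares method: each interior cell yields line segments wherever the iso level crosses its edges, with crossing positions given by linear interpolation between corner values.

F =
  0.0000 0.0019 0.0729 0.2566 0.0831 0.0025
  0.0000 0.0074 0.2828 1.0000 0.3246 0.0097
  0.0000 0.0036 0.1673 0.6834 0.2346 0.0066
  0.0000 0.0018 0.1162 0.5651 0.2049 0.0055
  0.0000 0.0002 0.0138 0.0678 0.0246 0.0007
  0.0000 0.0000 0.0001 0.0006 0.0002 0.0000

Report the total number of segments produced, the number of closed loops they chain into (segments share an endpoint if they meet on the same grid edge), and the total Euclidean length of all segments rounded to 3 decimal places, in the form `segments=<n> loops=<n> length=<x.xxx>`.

segments=10 loops=1 length=8.554

cell (0,2): code 0100 → (0.060,3.000)–(1.000,2.025)
cell (0,3): code 1100 → (0.902,4.000)–(0.060,3.000)
cell (0,4): code 1000 → (1.000,4.075)–(0.902,4.000)
cell (1,2): code 0110 → (1.000,2.025)–(2.000,2.259)
cell (1,3): code 1011 → (2.000,3.852)–(1.262,4.000)
cell (1,4): code 0001 → (1.262,4.000)–(1.000,4.075)
cell (2,2): code 0110 → (2.000,2.259)–(3.000,2.412)
cell (2,3): code 1001 → (3.000,3.733)–(2.000,3.852)
cell (3,2): code 0010 → (3.000,2.412)–(3.531,3.000)
cell (3,3): code 0001 → (3.531,3.000)–(3.000,3.733)
total: 10 segments, chained into 1 closed loop(s), length Σ = 8.553676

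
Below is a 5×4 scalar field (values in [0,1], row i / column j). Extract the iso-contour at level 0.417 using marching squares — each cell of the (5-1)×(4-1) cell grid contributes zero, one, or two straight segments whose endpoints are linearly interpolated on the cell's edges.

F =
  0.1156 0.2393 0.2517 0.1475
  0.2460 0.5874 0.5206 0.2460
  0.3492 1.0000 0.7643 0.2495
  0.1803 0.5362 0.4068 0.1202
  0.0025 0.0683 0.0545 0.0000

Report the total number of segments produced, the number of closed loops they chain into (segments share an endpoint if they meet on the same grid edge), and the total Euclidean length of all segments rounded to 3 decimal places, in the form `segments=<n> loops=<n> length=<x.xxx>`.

cell (0,0): code 0100 → (0.510,1.000)–(1.000,0.501)
cell (0,1): code 1100 → (0.615,2.000)–(0.510,1.000)
cell (0,2): code 1000 → (1.000,2.377)–(0.615,2.000)
cell (1,0): code 0110 → (1.000,0.501)–(2.000,0.104)
cell (1,2): code 1001 → (2.000,2.675)–(1.000,2.377)
cell (2,0): code 0110 → (2.000,0.104)–(3.000,0.665)
cell (2,1): code 1011 → (3.000,1.921)–(2.971,2.000)
cell (2,2): code 0001 → (2.971,2.000)–(2.000,2.675)
cell (3,0): code 0010 → (3.000,0.665)–(3.255,1.000)
cell (3,1): code 0001 → (3.255,1.000)–(3.000,1.921)
total: 10 segments, chained into 1 closed loop(s), length Σ = 8.152530

segments=10 loops=1 length=8.153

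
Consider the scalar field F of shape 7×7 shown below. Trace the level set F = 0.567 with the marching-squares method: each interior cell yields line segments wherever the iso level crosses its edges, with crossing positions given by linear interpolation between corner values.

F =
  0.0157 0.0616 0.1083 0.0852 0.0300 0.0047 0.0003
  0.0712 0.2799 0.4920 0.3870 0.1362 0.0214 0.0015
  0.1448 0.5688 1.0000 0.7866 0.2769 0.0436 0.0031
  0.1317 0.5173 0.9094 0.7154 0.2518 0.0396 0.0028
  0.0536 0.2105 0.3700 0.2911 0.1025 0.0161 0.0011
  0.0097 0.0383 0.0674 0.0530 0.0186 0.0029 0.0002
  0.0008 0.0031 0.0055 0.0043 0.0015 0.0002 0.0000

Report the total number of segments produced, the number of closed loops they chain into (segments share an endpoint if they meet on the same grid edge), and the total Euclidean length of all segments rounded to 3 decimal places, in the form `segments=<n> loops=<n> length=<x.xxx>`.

cell (1,0): code 0100 → (1.994,1.000)–(2.000,0.996)
cell (1,1): code 1100 → (1.148,2.000)–(1.994,1.000)
cell (1,2): code 1100 → (1.450,3.000)–(1.148,2.000)
cell (1,3): code 1000 → (2.000,3.431)–(1.450,3.000)
cell (2,0): code 0010 → (2.000,0.996)–(2.035,1.000)
cell (2,1): code 0111 → (2.035,1.000)–(3.000,1.127)
cell (2,3): code 1001 → (3.000,3.320)–(2.000,3.431)
cell (3,1): code 0010 → (3.000,1.127)–(3.635,2.000)
cell (3,2): code 0011 → (3.635,2.000)–(3.350,3.000)
cell (3,3): code 0001 → (3.350,3.000)–(3.000,3.320)
total: 10 segments, chained into 1 closed loop(s), length Σ = 7.668819

segments=10 loops=1 length=7.669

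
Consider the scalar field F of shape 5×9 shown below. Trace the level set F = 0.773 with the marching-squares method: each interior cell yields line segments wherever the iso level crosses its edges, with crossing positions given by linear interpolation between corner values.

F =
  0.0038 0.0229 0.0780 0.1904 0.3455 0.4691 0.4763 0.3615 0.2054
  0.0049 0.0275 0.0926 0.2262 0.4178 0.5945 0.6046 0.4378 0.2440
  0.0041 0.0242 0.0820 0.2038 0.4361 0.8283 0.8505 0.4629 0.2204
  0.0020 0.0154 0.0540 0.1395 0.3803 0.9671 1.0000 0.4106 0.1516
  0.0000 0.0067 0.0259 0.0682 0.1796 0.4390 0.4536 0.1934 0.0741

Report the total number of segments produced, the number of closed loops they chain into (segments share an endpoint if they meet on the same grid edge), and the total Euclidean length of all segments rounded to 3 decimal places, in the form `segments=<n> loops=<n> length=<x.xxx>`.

cell (1,4): code 0100 → (1.763,5.000)–(2.000,4.859)
cell (1,5): code 1100 → (1.685,6.000)–(1.763,5.000)
cell (1,6): code 1000 → (2.000,6.200)–(1.685,6.000)
cell (2,4): code 0110 → (2.000,4.859)–(3.000,4.669)
cell (2,6): code 1001 → (3.000,6.385)–(2.000,6.200)
cell (3,4): code 0010 → (3.000,4.669)–(3.368,5.000)
cell (3,5): code 0011 → (3.368,5.000)–(3.415,6.000)
cell (3,6): code 0001 → (3.415,6.000)–(3.000,6.385)
total: 8 segments, chained into 1 closed loop(s), length Σ = 5.748669

segments=8 loops=1 length=5.749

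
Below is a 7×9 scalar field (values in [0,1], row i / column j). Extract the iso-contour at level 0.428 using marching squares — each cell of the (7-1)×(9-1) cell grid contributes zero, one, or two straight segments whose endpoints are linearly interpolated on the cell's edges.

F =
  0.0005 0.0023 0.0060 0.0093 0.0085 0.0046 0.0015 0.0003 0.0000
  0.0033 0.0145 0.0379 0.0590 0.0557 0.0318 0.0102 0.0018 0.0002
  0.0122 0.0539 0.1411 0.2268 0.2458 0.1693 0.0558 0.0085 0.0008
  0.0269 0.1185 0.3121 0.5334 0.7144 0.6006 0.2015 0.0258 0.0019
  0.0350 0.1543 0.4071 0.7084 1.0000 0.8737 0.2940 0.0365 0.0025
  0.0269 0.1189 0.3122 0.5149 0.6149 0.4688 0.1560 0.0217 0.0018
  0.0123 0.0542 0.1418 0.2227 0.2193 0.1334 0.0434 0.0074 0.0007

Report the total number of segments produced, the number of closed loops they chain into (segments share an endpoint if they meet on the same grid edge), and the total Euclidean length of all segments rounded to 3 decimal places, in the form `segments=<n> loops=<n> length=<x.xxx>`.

cell (2,2): code 0100 → (2.656,3.000)–(3.000,2.524)
cell (2,3): code 1100 → (2.389,4.000)–(2.656,3.000)
cell (2,4): code 1100 → (2.600,5.000)–(2.389,4.000)
cell (2,5): code 1000 → (3.000,5.432)–(2.600,5.000)
cell (3,2): code 0110 → (3.000,2.524)–(4.000,2.069)
cell (3,5): code 1001 → (4.000,5.769)–(3.000,5.432)
cell (4,2): code 0110 → (4.000,2.069)–(5.000,2.571)
cell (4,5): code 1001 → (5.000,5.130)–(4.000,5.769)
cell (5,2): code 0010 → (5.000,2.571)–(5.297,3.000)
cell (5,3): code 0011 → (5.297,3.000)–(5.472,4.000)
cell (5,4): code 0011 → (5.472,4.000)–(5.122,5.000)
cell (5,5): code 0001 → (5.122,5.000)–(5.000,5.130)
total: 12 segments, chained into 1 closed loop(s), length Σ = 10.467575

segments=12 loops=1 length=10.468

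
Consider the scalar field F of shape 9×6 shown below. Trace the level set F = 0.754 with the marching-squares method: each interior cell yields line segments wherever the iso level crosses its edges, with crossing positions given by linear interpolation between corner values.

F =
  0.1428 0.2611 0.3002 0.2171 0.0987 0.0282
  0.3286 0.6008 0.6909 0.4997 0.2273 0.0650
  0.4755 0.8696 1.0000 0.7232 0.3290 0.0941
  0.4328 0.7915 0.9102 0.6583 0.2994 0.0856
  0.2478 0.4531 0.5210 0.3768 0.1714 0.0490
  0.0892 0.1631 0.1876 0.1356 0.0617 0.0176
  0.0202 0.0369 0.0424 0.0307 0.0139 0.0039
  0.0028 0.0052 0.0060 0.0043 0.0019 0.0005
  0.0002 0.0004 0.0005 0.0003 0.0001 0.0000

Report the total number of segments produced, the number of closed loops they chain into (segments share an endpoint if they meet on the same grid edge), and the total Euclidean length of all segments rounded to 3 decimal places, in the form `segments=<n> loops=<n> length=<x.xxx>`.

segments=8 loops=1 length=6.764

cell (1,0): code 0100 → (1.570,1.000)–(2.000,0.707)
cell (1,1): code 1100 → (1.204,2.000)–(1.570,1.000)
cell (1,2): code 1000 → (2.000,2.889)–(1.204,2.000)
cell (2,0): code 0110 → (2.000,0.707)–(3.000,0.895)
cell (2,2): code 1001 → (3.000,2.620)–(2.000,2.889)
cell (3,0): code 0010 → (3.000,0.895)–(3.111,1.000)
cell (3,1): code 0011 → (3.111,1.000)–(3.401,2.000)
cell (3,2): code 0001 → (3.401,2.000)–(3.000,2.620)
total: 8 segments, chained into 1 closed loop(s), length Σ = 6.763810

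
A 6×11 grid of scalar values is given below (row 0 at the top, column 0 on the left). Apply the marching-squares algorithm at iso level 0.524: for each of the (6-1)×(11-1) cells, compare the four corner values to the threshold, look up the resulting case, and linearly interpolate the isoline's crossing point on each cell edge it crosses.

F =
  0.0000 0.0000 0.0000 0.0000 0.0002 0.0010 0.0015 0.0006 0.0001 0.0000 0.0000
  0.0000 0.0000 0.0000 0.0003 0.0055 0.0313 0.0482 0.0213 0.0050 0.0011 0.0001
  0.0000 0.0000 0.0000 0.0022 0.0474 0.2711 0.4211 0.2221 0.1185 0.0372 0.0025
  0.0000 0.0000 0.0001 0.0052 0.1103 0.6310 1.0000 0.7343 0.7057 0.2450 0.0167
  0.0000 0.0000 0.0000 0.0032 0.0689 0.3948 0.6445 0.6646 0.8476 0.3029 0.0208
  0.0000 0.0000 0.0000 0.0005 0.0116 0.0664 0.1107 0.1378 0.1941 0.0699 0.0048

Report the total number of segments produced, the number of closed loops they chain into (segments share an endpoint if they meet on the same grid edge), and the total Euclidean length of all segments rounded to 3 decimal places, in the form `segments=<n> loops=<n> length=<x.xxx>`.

segments=12 loops=1 length=9.682

cell (2,4): code 0100 → (2.703,5.000)–(3.000,4.795)
cell (2,5): code 1100 → (2.178,6.000)–(2.703,5.000)
cell (2,6): code 1100 → (2.589,7.000)–(2.178,6.000)
cell (2,7): code 1100 → (2.691,8.000)–(2.589,7.000)
cell (2,8): code 1000 → (3.000,8.394)–(2.691,8.000)
cell (3,4): code 0010 → (3.000,4.795)–(3.453,5.000)
cell (3,5): code 0111 → (3.453,5.000)–(4.000,5.517)
cell (3,8): code 1001 → (4.000,8.594)–(3.000,8.394)
cell (4,5): code 0010 → (4.000,5.517)–(4.226,6.000)
cell (4,6): code 0011 → (4.226,6.000)–(4.267,7.000)
cell (4,7): code 0011 → (4.267,7.000)–(4.495,8.000)
cell (4,8): code 0001 → (4.495,8.000)–(4.000,8.594)
total: 12 segments, chained into 1 closed loop(s), length Σ = 9.681503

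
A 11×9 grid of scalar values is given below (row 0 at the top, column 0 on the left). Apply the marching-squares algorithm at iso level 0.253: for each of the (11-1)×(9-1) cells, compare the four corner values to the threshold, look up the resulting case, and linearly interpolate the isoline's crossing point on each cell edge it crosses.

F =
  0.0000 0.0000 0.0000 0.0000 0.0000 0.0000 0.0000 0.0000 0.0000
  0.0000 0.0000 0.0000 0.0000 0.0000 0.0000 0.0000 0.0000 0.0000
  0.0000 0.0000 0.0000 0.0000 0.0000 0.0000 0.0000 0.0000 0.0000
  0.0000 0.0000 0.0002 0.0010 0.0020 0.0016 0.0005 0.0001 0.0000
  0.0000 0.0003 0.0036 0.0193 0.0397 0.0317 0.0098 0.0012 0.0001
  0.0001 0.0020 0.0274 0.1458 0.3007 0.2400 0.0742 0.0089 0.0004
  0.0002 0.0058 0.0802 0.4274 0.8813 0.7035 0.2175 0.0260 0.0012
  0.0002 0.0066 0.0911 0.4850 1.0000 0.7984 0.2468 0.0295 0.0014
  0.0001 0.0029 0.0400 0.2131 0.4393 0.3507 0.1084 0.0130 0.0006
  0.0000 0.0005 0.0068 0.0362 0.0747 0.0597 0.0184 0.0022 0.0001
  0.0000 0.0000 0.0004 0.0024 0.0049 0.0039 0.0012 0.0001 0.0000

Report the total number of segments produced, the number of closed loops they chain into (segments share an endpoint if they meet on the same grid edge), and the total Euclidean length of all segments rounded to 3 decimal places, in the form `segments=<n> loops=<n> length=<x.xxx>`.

cell (4,3): code 0100 → (4.817,4.000)–(5.000,3.692)
cell (4,4): code 1000 → (5.000,4.786)–(4.817,4.000)
cell (5,2): code 0100 → (5.381,3.000)–(6.000,2.498)
cell (5,3): code 1110 → (5.000,3.692)–(5.381,3.000)
cell (5,4): code 1101 → (5.028,5.000)–(5.000,4.786)
cell (5,5): code 1000 → (6.000,5.927)–(5.028,5.000)
cell (6,2): code 0110 → (6.000,2.498)–(7.000,2.411)
cell (6,5): code 1001 → (7.000,5.989)–(6.000,5.927)
cell (7,2): code 0010 → (7.000,2.411)–(7.853,3.000)
cell (7,3): code 0111 → (7.853,3.000)–(8.000,3.176)
cell (7,5): code 1001 → (8.000,5.403)–(7.000,5.989)
cell (8,3): code 0010 → (8.000,3.176)–(8.511,4.000)
cell (8,4): code 0011 → (8.511,4.000)–(8.336,5.000)
cell (8,5): code 0001 → (8.336,5.000)–(8.000,5.403)
total: 14 segments, chained into 1 closed loop(s), length Σ = 11.251153

segments=14 loops=1 length=11.251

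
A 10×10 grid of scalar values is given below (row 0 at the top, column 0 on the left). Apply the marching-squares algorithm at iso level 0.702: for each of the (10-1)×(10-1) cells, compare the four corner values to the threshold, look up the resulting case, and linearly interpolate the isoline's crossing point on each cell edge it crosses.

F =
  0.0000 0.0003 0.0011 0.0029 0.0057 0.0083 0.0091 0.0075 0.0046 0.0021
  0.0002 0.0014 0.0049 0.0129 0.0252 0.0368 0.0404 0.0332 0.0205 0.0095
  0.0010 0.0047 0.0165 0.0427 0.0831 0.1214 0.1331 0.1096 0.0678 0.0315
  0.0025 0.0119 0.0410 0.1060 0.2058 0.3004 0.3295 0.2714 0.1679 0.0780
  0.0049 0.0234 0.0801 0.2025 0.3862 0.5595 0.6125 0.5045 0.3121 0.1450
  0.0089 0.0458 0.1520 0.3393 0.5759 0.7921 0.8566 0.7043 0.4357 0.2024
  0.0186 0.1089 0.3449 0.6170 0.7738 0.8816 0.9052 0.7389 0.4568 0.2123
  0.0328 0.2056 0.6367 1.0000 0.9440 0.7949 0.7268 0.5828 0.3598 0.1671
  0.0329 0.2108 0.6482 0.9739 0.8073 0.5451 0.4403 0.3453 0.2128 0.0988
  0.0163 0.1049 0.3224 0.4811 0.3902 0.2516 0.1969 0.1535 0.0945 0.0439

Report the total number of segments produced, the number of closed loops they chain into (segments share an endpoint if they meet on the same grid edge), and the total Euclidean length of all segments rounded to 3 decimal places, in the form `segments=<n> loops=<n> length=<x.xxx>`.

segments=18 loops=1 length=13.978

cell (4,4): code 0100 → (4.613,5.000)–(5.000,4.583)
cell (4,5): code 1100 → (4.367,6.000)–(4.613,5.000)
cell (4,6): code 1100 → (4.988,7.000)–(4.367,6.000)
cell (4,7): code 1000 → (5.000,7.009)–(4.988,7.000)
cell (5,3): code 0100 → (5.637,4.000)–(6.000,3.542)
cell (5,4): code 1110 → (5.000,4.583)–(5.637,4.000)
cell (5,7): code 1001 → (6.000,7.131)–(5.000,7.009)
cell (6,2): code 0100 → (6.222,3.000)–(7.000,2.180)
cell (6,3): code 1110 → (6.000,3.542)–(6.222,3.000)
cell (6,6): code 1011 → (7.000,6.172)–(6.236,7.000)
cell (6,7): code 0001 → (6.236,7.000)–(6.000,7.131)
cell (7,2): code 0110 → (7.000,2.180)–(8.000,2.165)
cell (7,4): code 1011 → (8.000,4.402)–(7.372,5.000)
cell (7,5): code 0011 → (7.372,5.000)–(7.087,6.000)
cell (7,6): code 0001 → (7.087,6.000)–(7.000,6.172)
cell (8,2): code 0010 → (8.000,2.165)–(8.552,3.000)
cell (8,3): code 0011 → (8.552,3.000)–(8.252,4.000)
cell (8,4): code 0001 → (8.252,4.000)–(8.000,4.402)
total: 18 segments, chained into 1 closed loop(s), length Σ = 13.978043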